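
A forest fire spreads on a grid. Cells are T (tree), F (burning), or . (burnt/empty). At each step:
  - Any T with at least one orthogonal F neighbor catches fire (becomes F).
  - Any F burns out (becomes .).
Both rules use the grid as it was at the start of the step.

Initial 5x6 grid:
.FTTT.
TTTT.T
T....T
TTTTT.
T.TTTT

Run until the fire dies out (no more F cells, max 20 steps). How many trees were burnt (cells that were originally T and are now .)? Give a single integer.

Answer: 18

Derivation:
Step 1: +2 fires, +1 burnt (F count now 2)
Step 2: +3 fires, +2 burnt (F count now 3)
Step 3: +3 fires, +3 burnt (F count now 3)
Step 4: +1 fires, +3 burnt (F count now 1)
Step 5: +2 fires, +1 burnt (F count now 2)
Step 6: +1 fires, +2 burnt (F count now 1)
Step 7: +2 fires, +1 burnt (F count now 2)
Step 8: +2 fires, +2 burnt (F count now 2)
Step 9: +1 fires, +2 burnt (F count now 1)
Step 10: +1 fires, +1 burnt (F count now 1)
Step 11: +0 fires, +1 burnt (F count now 0)
Fire out after step 11
Initially T: 20, now '.': 28
Total burnt (originally-T cells now '.'): 18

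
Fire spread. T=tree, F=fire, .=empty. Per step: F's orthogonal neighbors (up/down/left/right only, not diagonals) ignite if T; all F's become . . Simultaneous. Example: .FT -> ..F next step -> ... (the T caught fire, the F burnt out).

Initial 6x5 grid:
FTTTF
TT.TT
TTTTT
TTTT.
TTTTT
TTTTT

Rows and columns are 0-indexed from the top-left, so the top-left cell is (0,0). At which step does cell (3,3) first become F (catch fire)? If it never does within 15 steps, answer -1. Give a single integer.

Step 1: cell (3,3)='T' (+4 fires, +2 burnt)
Step 2: cell (3,3)='T' (+5 fires, +4 burnt)
Step 3: cell (3,3)='T' (+3 fires, +5 burnt)
Step 4: cell (3,3)='F' (+4 fires, +3 burnt)
  -> target ignites at step 4
Step 5: cell (3,3)='.' (+4 fires, +4 burnt)
Step 6: cell (3,3)='.' (+4 fires, +4 burnt)
Step 7: cell (3,3)='.' (+2 fires, +4 burnt)
Step 8: cell (3,3)='.' (+0 fires, +2 burnt)
  fire out at step 8

4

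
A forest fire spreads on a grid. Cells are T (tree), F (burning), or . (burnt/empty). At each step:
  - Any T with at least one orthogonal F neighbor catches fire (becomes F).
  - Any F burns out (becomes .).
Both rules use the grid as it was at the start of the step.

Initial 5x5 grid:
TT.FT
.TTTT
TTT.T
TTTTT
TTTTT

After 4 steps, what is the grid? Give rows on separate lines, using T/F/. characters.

Step 1: 2 trees catch fire, 1 burn out
  TT..F
  .TTFT
  TTT.T
  TTTTT
  TTTTT
Step 2: 2 trees catch fire, 2 burn out
  TT...
  .TF.F
  TTT.T
  TTTTT
  TTTTT
Step 3: 3 trees catch fire, 2 burn out
  TT...
  .F...
  TTF.F
  TTTTT
  TTTTT
Step 4: 4 trees catch fire, 3 burn out
  TF...
  .....
  TF...
  TTFTF
  TTTTT

TF...
.....
TF...
TTFTF
TTTTT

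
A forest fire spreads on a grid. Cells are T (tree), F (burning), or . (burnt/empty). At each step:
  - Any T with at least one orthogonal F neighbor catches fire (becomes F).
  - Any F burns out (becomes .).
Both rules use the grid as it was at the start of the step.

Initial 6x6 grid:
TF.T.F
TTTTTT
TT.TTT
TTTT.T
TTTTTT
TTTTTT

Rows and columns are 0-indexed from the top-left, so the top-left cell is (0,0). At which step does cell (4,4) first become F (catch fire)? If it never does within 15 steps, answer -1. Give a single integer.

Step 1: cell (4,4)='T' (+3 fires, +2 burnt)
Step 2: cell (4,4)='T' (+5 fires, +3 burnt)
Step 3: cell (4,4)='T' (+5 fires, +5 burnt)
Step 4: cell (4,4)='T' (+6 fires, +5 burnt)
Step 5: cell (4,4)='F' (+6 fires, +6 burnt)
  -> target ignites at step 5
Step 6: cell (4,4)='.' (+4 fires, +6 burnt)
Step 7: cell (4,4)='.' (+1 fires, +4 burnt)
Step 8: cell (4,4)='.' (+0 fires, +1 burnt)
  fire out at step 8

5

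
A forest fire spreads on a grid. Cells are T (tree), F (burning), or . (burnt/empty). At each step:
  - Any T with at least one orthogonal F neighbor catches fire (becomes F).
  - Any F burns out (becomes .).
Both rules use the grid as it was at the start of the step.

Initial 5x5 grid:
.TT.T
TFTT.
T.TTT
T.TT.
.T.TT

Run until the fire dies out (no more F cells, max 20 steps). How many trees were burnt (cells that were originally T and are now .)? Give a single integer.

Step 1: +3 fires, +1 burnt (F count now 3)
Step 2: +4 fires, +3 burnt (F count now 4)
Step 3: +3 fires, +4 burnt (F count now 3)
Step 4: +2 fires, +3 burnt (F count now 2)
Step 5: +1 fires, +2 burnt (F count now 1)
Step 6: +1 fires, +1 burnt (F count now 1)
Step 7: +0 fires, +1 burnt (F count now 0)
Fire out after step 7
Initially T: 16, now '.': 23
Total burnt (originally-T cells now '.'): 14

Answer: 14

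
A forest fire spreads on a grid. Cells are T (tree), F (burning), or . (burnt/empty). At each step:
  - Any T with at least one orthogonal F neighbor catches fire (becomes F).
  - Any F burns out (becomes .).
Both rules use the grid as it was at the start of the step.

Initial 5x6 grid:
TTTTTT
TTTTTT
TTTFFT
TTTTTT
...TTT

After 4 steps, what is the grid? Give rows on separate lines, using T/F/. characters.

Step 1: 6 trees catch fire, 2 burn out
  TTTTTT
  TTTFFT
  TTF..F
  TTTFFT
  ...TTT
Step 2: 9 trees catch fire, 6 burn out
  TTTFFT
  TTF..F
  TF....
  TTF..F
  ...FFT
Step 3: 6 trees catch fire, 9 burn out
  TTF..F
  TF....
  F.....
  TF....
  .....F
Step 4: 3 trees catch fire, 6 burn out
  TF....
  F.....
  ......
  F.....
  ......

TF....
F.....
......
F.....
......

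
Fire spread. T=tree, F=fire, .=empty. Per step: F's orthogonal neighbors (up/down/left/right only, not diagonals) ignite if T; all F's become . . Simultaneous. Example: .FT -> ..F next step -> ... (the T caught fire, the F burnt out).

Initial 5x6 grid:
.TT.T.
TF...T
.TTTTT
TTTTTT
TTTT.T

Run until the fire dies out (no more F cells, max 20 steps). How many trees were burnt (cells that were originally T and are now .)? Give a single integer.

Step 1: +3 fires, +1 burnt (F count now 3)
Step 2: +3 fires, +3 burnt (F count now 3)
Step 3: +4 fires, +3 burnt (F count now 4)
Step 4: +4 fires, +4 burnt (F count now 4)
Step 5: +3 fires, +4 burnt (F count now 3)
Step 6: +2 fires, +3 burnt (F count now 2)
Step 7: +1 fires, +2 burnt (F count now 1)
Step 8: +0 fires, +1 burnt (F count now 0)
Fire out after step 8
Initially T: 21, now '.': 29
Total burnt (originally-T cells now '.'): 20

Answer: 20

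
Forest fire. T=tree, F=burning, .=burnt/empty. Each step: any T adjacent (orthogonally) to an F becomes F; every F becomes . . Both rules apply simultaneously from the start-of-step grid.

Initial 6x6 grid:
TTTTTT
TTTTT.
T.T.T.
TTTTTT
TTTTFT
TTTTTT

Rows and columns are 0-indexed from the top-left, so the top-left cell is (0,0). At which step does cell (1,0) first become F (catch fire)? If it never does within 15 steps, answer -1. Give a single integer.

Step 1: cell (1,0)='T' (+4 fires, +1 burnt)
Step 2: cell (1,0)='T' (+6 fires, +4 burnt)
Step 3: cell (1,0)='T' (+4 fires, +6 burnt)
Step 4: cell (1,0)='T' (+6 fires, +4 burnt)
Step 5: cell (1,0)='T' (+5 fires, +6 burnt)
Step 6: cell (1,0)='T' (+3 fires, +5 burnt)
Step 7: cell (1,0)='F' (+2 fires, +3 burnt)
  -> target ignites at step 7
Step 8: cell (1,0)='.' (+1 fires, +2 burnt)
Step 9: cell (1,0)='.' (+0 fires, +1 burnt)
  fire out at step 9

7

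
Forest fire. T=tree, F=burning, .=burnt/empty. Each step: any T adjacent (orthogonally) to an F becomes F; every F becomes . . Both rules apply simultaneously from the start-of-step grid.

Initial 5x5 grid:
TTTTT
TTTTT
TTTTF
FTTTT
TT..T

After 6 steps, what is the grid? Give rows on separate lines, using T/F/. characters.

Step 1: 6 trees catch fire, 2 burn out
  TTTTT
  TTTTF
  FTTF.
  .FTTF
  FT..T
Step 2: 9 trees catch fire, 6 burn out
  TTTTF
  FTTF.
  .FF..
  ..FF.
  .F..F
Step 3: 4 trees catch fire, 9 burn out
  FTTF.
  .FF..
  .....
  .....
  .....
Step 4: 2 trees catch fire, 4 burn out
  .FF..
  .....
  .....
  .....
  .....
Step 5: 0 trees catch fire, 2 burn out
  .....
  .....
  .....
  .....
  .....
Step 6: 0 trees catch fire, 0 burn out
  .....
  .....
  .....
  .....
  .....

.....
.....
.....
.....
.....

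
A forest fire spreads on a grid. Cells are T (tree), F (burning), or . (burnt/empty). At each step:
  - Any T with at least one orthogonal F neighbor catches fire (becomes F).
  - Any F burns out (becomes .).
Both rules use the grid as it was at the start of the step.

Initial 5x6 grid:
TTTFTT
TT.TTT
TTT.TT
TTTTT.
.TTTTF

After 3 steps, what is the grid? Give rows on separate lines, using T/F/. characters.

Step 1: 4 trees catch fire, 2 burn out
  TTF.FT
  TT.FTT
  TTT.TT
  TTTTT.
  .TTTF.
Step 2: 5 trees catch fire, 4 burn out
  TF...F
  TT..FT
  TTT.TT
  TTTTF.
  .TTF..
Step 3: 6 trees catch fire, 5 burn out
  F.....
  TF...F
  TTT.FT
  TTTF..
  .TF...

F.....
TF...F
TTT.FT
TTTF..
.TF...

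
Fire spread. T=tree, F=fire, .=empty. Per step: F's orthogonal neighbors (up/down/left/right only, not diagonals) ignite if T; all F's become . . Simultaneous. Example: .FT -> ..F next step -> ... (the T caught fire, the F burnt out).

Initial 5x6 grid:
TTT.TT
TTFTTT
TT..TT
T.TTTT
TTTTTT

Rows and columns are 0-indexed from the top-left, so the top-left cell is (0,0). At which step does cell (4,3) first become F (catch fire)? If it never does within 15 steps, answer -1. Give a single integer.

Step 1: cell (4,3)='T' (+3 fires, +1 burnt)
Step 2: cell (4,3)='T' (+4 fires, +3 burnt)
Step 3: cell (4,3)='T' (+5 fires, +4 burnt)
Step 4: cell (4,3)='T' (+4 fires, +5 burnt)
Step 5: cell (4,3)='T' (+4 fires, +4 burnt)
Step 6: cell (4,3)='F' (+4 fires, +4 burnt)
  -> target ignites at step 6
Step 7: cell (4,3)='.' (+1 fires, +4 burnt)
Step 8: cell (4,3)='.' (+0 fires, +1 burnt)
  fire out at step 8

6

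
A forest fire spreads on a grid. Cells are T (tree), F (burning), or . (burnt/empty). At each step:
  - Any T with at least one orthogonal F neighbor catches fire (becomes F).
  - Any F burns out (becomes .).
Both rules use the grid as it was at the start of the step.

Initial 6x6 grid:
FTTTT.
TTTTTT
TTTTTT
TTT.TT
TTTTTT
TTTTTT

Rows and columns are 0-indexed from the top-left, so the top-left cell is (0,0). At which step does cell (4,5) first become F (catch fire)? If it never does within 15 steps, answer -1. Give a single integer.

Step 1: cell (4,5)='T' (+2 fires, +1 burnt)
Step 2: cell (4,5)='T' (+3 fires, +2 burnt)
Step 3: cell (4,5)='T' (+4 fires, +3 burnt)
Step 4: cell (4,5)='T' (+5 fires, +4 burnt)
Step 5: cell (4,5)='T' (+5 fires, +5 burnt)
Step 6: cell (4,5)='T' (+4 fires, +5 burnt)
Step 7: cell (4,5)='T' (+4 fires, +4 burnt)
Step 8: cell (4,5)='T' (+3 fires, +4 burnt)
Step 9: cell (4,5)='F' (+2 fires, +3 burnt)
  -> target ignites at step 9
Step 10: cell (4,5)='.' (+1 fires, +2 burnt)
Step 11: cell (4,5)='.' (+0 fires, +1 burnt)
  fire out at step 11

9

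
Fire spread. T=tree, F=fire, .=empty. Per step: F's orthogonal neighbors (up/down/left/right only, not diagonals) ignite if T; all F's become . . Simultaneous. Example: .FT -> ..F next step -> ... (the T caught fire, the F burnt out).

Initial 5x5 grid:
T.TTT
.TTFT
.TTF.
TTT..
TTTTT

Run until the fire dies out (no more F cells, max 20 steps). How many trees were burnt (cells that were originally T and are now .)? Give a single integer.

Step 1: +4 fires, +2 burnt (F count now 4)
Step 2: +5 fires, +4 burnt (F count now 5)
Step 3: +2 fires, +5 burnt (F count now 2)
Step 4: +3 fires, +2 burnt (F count now 3)
Step 5: +2 fires, +3 burnt (F count now 2)
Step 6: +0 fires, +2 burnt (F count now 0)
Fire out after step 6
Initially T: 17, now '.': 24
Total burnt (originally-T cells now '.'): 16

Answer: 16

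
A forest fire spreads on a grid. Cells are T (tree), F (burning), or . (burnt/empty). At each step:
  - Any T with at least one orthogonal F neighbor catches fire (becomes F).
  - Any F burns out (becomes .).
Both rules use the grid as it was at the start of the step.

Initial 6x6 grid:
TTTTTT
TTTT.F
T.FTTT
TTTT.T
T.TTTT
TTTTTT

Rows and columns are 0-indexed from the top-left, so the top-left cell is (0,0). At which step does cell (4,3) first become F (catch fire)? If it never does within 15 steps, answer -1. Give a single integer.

Step 1: cell (4,3)='T' (+5 fires, +2 burnt)
Step 2: cell (4,3)='T' (+9 fires, +5 burnt)
Step 3: cell (4,3)='F' (+7 fires, +9 burnt)
  -> target ignites at step 3
Step 4: cell (4,3)='.' (+7 fires, +7 burnt)
Step 5: cell (4,3)='.' (+2 fires, +7 burnt)
Step 6: cell (4,3)='.' (+0 fires, +2 burnt)
  fire out at step 6

3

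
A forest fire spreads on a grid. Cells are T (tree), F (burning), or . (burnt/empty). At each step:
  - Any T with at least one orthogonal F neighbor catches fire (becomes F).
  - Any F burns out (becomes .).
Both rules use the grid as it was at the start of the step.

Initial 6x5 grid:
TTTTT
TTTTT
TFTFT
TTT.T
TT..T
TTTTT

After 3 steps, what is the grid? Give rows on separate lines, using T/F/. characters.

Step 1: 6 trees catch fire, 2 burn out
  TTTTT
  TFTFT
  F.F.F
  TFT.T
  TT..T
  TTTTT
Step 2: 9 trees catch fire, 6 burn out
  TFTFT
  F.F.F
  .....
  F.F.F
  TF..T
  TTTTT
Step 3: 6 trees catch fire, 9 burn out
  F.F.F
  .....
  .....
  .....
  F...F
  TFTTT

F.F.F
.....
.....
.....
F...F
TFTTT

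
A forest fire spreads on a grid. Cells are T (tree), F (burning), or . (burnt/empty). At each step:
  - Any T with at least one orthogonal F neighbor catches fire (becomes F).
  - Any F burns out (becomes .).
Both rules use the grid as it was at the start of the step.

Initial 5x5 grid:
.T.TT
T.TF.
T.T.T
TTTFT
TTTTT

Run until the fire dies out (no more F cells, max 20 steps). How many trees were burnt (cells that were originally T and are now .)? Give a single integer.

Step 1: +5 fires, +2 burnt (F count now 5)
Step 2: +6 fires, +5 burnt (F count now 6)
Step 3: +2 fires, +6 burnt (F count now 2)
Step 4: +2 fires, +2 burnt (F count now 2)
Step 5: +1 fires, +2 burnt (F count now 1)
Step 6: +0 fires, +1 burnt (F count now 0)
Fire out after step 6
Initially T: 17, now '.': 24
Total burnt (originally-T cells now '.'): 16

Answer: 16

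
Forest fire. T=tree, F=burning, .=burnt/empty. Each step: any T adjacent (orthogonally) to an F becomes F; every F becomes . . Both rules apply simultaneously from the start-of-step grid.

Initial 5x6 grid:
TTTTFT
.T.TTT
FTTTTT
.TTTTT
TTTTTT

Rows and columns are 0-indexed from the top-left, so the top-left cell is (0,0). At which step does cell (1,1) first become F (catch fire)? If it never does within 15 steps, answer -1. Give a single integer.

Step 1: cell (1,1)='T' (+4 fires, +2 burnt)
Step 2: cell (1,1)='F' (+7 fires, +4 burnt)
  -> target ignites at step 2
Step 3: cell (1,1)='.' (+6 fires, +7 burnt)
Step 4: cell (1,1)='.' (+6 fires, +6 burnt)
Step 5: cell (1,1)='.' (+2 fires, +6 burnt)
Step 6: cell (1,1)='.' (+0 fires, +2 burnt)
  fire out at step 6

2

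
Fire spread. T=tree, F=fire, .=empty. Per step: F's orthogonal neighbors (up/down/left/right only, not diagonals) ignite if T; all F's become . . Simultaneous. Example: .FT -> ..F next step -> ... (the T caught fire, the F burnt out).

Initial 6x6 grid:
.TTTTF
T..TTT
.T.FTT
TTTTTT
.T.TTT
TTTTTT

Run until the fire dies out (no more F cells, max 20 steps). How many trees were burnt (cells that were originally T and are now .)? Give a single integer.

Answer: 26

Derivation:
Step 1: +5 fires, +2 burnt (F count now 5)
Step 2: +6 fires, +5 burnt (F count now 6)
Step 3: +5 fires, +6 burnt (F count now 5)
Step 4: +7 fires, +5 burnt (F count now 7)
Step 5: +2 fires, +7 burnt (F count now 2)
Step 6: +1 fires, +2 burnt (F count now 1)
Step 7: +0 fires, +1 burnt (F count now 0)
Fire out after step 7
Initially T: 27, now '.': 35
Total burnt (originally-T cells now '.'): 26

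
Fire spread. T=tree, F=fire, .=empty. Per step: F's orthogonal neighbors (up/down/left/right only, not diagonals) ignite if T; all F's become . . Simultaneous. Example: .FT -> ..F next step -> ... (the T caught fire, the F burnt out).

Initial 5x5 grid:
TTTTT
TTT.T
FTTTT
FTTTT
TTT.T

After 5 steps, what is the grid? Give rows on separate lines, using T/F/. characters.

Step 1: 4 trees catch fire, 2 burn out
  TTTTT
  FTT.T
  .FTTT
  .FTTT
  FTT.T
Step 2: 5 trees catch fire, 4 burn out
  FTTTT
  .FT.T
  ..FTT
  ..FTT
  .FT.T
Step 3: 5 trees catch fire, 5 burn out
  .FTTT
  ..F.T
  ...FT
  ...FT
  ..F.T
Step 4: 3 trees catch fire, 5 burn out
  ..FTT
  ....T
  ....F
  ....F
  ....T
Step 5: 3 trees catch fire, 3 burn out
  ...FT
  ....F
  .....
  .....
  ....F

...FT
....F
.....
.....
....F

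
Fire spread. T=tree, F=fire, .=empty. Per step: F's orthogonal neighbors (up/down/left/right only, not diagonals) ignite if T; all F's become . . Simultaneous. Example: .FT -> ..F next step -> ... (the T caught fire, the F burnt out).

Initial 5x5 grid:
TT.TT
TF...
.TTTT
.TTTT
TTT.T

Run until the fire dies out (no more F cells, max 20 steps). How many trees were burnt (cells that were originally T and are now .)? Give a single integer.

Step 1: +3 fires, +1 burnt (F count now 3)
Step 2: +3 fires, +3 burnt (F count now 3)
Step 3: +3 fires, +3 burnt (F count now 3)
Step 4: +4 fires, +3 burnt (F count now 4)
Step 5: +1 fires, +4 burnt (F count now 1)
Step 6: +1 fires, +1 burnt (F count now 1)
Step 7: +0 fires, +1 burnt (F count now 0)
Fire out after step 7
Initially T: 17, now '.': 23
Total burnt (originally-T cells now '.'): 15

Answer: 15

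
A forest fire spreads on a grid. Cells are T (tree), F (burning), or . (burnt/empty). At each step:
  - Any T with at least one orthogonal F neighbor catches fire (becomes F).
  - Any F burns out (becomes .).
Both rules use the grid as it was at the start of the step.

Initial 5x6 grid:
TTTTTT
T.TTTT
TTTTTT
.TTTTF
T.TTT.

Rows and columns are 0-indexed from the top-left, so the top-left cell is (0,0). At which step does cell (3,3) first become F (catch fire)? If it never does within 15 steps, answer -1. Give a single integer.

Step 1: cell (3,3)='T' (+2 fires, +1 burnt)
Step 2: cell (3,3)='F' (+4 fires, +2 burnt)
  -> target ignites at step 2
Step 3: cell (3,3)='.' (+5 fires, +4 burnt)
Step 4: cell (3,3)='.' (+5 fires, +5 burnt)
Step 5: cell (3,3)='.' (+3 fires, +5 burnt)
Step 6: cell (3,3)='.' (+2 fires, +3 burnt)
Step 7: cell (3,3)='.' (+2 fires, +2 burnt)
Step 8: cell (3,3)='.' (+1 fires, +2 burnt)
Step 9: cell (3,3)='.' (+0 fires, +1 burnt)
  fire out at step 9

2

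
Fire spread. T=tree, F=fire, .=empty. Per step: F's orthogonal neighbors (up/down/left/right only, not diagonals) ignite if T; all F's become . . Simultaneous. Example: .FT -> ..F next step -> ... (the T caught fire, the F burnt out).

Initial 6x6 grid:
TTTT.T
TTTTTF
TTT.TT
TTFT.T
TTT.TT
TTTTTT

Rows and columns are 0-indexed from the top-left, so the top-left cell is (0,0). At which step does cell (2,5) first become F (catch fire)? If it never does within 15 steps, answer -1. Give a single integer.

Step 1: cell (2,5)='F' (+7 fires, +2 burnt)
  -> target ignites at step 1
Step 2: cell (2,5)='.' (+8 fires, +7 burnt)
Step 3: cell (2,5)='.' (+8 fires, +8 burnt)
Step 4: cell (2,5)='.' (+6 fires, +8 burnt)
Step 5: cell (2,5)='.' (+1 fires, +6 burnt)
Step 6: cell (2,5)='.' (+0 fires, +1 burnt)
  fire out at step 6

1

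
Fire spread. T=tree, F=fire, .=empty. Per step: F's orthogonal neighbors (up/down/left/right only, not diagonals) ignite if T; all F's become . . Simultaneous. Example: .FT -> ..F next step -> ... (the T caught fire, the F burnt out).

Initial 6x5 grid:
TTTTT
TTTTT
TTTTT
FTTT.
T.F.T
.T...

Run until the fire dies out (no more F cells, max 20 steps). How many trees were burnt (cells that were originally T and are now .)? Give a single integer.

Step 1: +4 fires, +2 burnt (F count now 4)
Step 2: +4 fires, +4 burnt (F count now 4)
Step 3: +4 fires, +4 burnt (F count now 4)
Step 4: +4 fires, +4 burnt (F count now 4)
Step 5: +2 fires, +4 burnt (F count now 2)
Step 6: +1 fires, +2 burnt (F count now 1)
Step 7: +0 fires, +1 burnt (F count now 0)
Fire out after step 7
Initially T: 21, now '.': 28
Total burnt (originally-T cells now '.'): 19

Answer: 19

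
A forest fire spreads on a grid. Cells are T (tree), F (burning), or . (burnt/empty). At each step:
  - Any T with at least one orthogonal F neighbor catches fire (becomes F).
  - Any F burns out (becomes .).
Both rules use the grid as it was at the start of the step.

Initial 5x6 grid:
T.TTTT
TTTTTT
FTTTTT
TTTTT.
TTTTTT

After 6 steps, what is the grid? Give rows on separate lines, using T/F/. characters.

Step 1: 3 trees catch fire, 1 burn out
  T.TTTT
  FTTTTT
  .FTTTT
  FTTTT.
  TTTTTT
Step 2: 5 trees catch fire, 3 burn out
  F.TTTT
  .FTTTT
  ..FTTT
  .FTTT.
  FTTTTT
Step 3: 4 trees catch fire, 5 burn out
  ..TTTT
  ..FTTT
  ...FTT
  ..FTT.
  .FTTTT
Step 4: 5 trees catch fire, 4 burn out
  ..FTTT
  ...FTT
  ....FT
  ...FT.
  ..FTTT
Step 5: 5 trees catch fire, 5 burn out
  ...FTT
  ....FT
  .....F
  ....F.
  ...FTT
Step 6: 3 trees catch fire, 5 burn out
  ....FT
  .....F
  ......
  ......
  ....FT

....FT
.....F
......
......
....FT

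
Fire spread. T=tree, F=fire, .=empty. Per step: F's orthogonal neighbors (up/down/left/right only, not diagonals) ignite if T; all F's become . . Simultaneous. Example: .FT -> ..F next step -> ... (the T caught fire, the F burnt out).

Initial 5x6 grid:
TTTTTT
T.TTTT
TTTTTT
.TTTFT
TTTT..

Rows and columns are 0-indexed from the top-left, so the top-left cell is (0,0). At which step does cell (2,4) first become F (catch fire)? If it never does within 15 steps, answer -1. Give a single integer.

Step 1: cell (2,4)='F' (+3 fires, +1 burnt)
  -> target ignites at step 1
Step 2: cell (2,4)='.' (+5 fires, +3 burnt)
Step 3: cell (2,4)='.' (+6 fires, +5 burnt)
Step 4: cell (2,4)='.' (+5 fires, +6 burnt)
Step 5: cell (2,4)='.' (+3 fires, +5 burnt)
Step 6: cell (2,4)='.' (+2 fires, +3 burnt)
Step 7: cell (2,4)='.' (+1 fires, +2 burnt)
Step 8: cell (2,4)='.' (+0 fires, +1 burnt)
  fire out at step 8

1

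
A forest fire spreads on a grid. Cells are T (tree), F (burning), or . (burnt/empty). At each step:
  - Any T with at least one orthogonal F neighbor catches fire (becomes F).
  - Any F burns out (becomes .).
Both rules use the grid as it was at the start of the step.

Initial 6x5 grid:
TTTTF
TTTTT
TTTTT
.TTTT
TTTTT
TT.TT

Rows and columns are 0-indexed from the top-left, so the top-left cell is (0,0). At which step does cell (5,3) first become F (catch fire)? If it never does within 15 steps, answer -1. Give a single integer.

Step 1: cell (5,3)='T' (+2 fires, +1 burnt)
Step 2: cell (5,3)='T' (+3 fires, +2 burnt)
Step 3: cell (5,3)='T' (+4 fires, +3 burnt)
Step 4: cell (5,3)='T' (+5 fires, +4 burnt)
Step 5: cell (5,3)='T' (+5 fires, +5 burnt)
Step 6: cell (5,3)='F' (+4 fires, +5 burnt)
  -> target ignites at step 6
Step 7: cell (5,3)='.' (+1 fires, +4 burnt)
Step 8: cell (5,3)='.' (+2 fires, +1 burnt)
Step 9: cell (5,3)='.' (+1 fires, +2 burnt)
Step 10: cell (5,3)='.' (+0 fires, +1 burnt)
  fire out at step 10

6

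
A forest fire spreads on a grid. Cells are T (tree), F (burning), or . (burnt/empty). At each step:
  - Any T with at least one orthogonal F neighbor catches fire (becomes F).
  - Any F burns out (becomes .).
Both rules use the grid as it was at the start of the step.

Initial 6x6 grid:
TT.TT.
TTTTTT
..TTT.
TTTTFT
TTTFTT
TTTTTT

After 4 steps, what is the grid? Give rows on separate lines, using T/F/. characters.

Step 1: 6 trees catch fire, 2 burn out
  TT.TT.
  TTTTTT
  ..TTF.
  TTTF.F
  TTF.FT
  TTTFTT
Step 2: 7 trees catch fire, 6 burn out
  TT.TT.
  TTTTFT
  ..TF..
  TTF...
  TF...F
  TTF.FT
Step 3: 8 trees catch fire, 7 burn out
  TT.TF.
  TTTF.F
  ..F...
  TF....
  F.....
  TF...F
Step 4: 4 trees catch fire, 8 burn out
  TT.F..
  TTF...
  ......
  F.....
  ......
  F.....

TT.F..
TTF...
......
F.....
......
F.....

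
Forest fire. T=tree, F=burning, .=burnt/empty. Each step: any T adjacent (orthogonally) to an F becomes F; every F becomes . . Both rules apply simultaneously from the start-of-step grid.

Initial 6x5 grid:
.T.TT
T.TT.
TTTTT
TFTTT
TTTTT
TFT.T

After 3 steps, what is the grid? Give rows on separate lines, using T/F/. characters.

Step 1: 6 trees catch fire, 2 burn out
  .T.TT
  T.TT.
  TFTTT
  F.FTT
  TFTTT
  F.F.T
Step 2: 5 trees catch fire, 6 burn out
  .T.TT
  T.TT.
  F.FTT
  ...FT
  F.FTT
  ....T
Step 3: 5 trees catch fire, 5 burn out
  .T.TT
  F.FT.
  ...FT
  ....F
  ...FT
  ....T

.T.TT
F.FT.
...FT
....F
...FT
....T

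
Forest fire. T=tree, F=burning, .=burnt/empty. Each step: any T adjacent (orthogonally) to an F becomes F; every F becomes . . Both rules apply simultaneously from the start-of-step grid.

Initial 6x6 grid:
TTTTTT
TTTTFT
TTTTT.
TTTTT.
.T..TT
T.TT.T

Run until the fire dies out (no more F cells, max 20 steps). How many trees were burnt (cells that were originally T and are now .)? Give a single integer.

Answer: 25

Derivation:
Step 1: +4 fires, +1 burnt (F count now 4)
Step 2: +5 fires, +4 burnt (F count now 5)
Step 3: +5 fires, +5 burnt (F count now 5)
Step 4: +5 fires, +5 burnt (F count now 5)
Step 5: +4 fires, +5 burnt (F count now 4)
Step 6: +2 fires, +4 burnt (F count now 2)
Step 7: +0 fires, +2 burnt (F count now 0)
Fire out after step 7
Initially T: 28, now '.': 33
Total burnt (originally-T cells now '.'): 25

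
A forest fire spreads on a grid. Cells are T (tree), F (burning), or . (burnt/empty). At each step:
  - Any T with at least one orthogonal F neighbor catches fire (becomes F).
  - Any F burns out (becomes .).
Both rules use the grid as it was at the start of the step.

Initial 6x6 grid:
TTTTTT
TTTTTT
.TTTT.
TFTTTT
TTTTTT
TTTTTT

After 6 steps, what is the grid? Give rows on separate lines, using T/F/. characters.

Step 1: 4 trees catch fire, 1 burn out
  TTTTTT
  TTTTTT
  .FTTT.
  F.FTTT
  TFTTTT
  TTTTTT
Step 2: 6 trees catch fire, 4 burn out
  TTTTTT
  TFTTTT
  ..FTT.
  ...FTT
  F.FTTT
  TFTTTT
Step 3: 8 trees catch fire, 6 burn out
  TFTTTT
  F.FTTT
  ...FT.
  ....FT
  ...FTT
  F.FTTT
Step 4: 7 trees catch fire, 8 burn out
  F.FTTT
  ...FTT
  ....F.
  .....F
  ....FT
  ...FTT
Step 5: 4 trees catch fire, 7 burn out
  ...FTT
  ....FT
  ......
  ......
  .....F
  ....FT
Step 6: 3 trees catch fire, 4 burn out
  ....FT
  .....F
  ......
  ......
  ......
  .....F

....FT
.....F
......
......
......
.....F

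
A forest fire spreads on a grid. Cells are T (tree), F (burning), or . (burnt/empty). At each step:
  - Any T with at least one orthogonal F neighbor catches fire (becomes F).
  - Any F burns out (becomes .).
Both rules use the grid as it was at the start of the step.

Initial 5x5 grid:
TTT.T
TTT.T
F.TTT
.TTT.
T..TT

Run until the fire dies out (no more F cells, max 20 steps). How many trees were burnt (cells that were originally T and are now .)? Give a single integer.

Step 1: +1 fires, +1 burnt (F count now 1)
Step 2: +2 fires, +1 burnt (F count now 2)
Step 3: +2 fires, +2 burnt (F count now 2)
Step 4: +2 fires, +2 burnt (F count now 2)
Step 5: +2 fires, +2 burnt (F count now 2)
Step 6: +3 fires, +2 burnt (F count now 3)
Step 7: +2 fires, +3 burnt (F count now 2)
Step 8: +2 fires, +2 burnt (F count now 2)
Step 9: +0 fires, +2 burnt (F count now 0)
Fire out after step 9
Initially T: 17, now '.': 24
Total burnt (originally-T cells now '.'): 16

Answer: 16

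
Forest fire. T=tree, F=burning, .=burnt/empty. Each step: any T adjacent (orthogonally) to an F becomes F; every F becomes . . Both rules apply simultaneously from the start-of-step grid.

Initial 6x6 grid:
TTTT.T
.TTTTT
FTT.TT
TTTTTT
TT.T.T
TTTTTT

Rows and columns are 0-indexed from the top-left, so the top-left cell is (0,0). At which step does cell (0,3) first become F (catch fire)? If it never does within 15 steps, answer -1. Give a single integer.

Step 1: cell (0,3)='T' (+2 fires, +1 burnt)
Step 2: cell (0,3)='T' (+4 fires, +2 burnt)
Step 3: cell (0,3)='T' (+5 fires, +4 burnt)
Step 4: cell (0,3)='T' (+5 fires, +5 burnt)
Step 5: cell (0,3)='F' (+5 fires, +5 burnt)
  -> target ignites at step 5
Step 6: cell (0,3)='.' (+4 fires, +5 burnt)
Step 7: cell (0,3)='.' (+4 fires, +4 burnt)
Step 8: cell (0,3)='.' (+1 fires, +4 burnt)
Step 9: cell (0,3)='.' (+0 fires, +1 burnt)
  fire out at step 9

5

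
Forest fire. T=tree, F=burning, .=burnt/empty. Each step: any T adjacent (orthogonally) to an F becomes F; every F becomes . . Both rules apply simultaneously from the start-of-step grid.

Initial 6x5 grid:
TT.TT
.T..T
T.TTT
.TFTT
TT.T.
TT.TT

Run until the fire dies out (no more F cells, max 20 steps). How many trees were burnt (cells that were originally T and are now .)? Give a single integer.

Step 1: +3 fires, +1 burnt (F count now 3)
Step 2: +4 fires, +3 burnt (F count now 4)
Step 3: +4 fires, +4 burnt (F count now 4)
Step 4: +3 fires, +4 burnt (F count now 3)
Step 5: +1 fires, +3 burnt (F count now 1)
Step 6: +1 fires, +1 burnt (F count now 1)
Step 7: +0 fires, +1 burnt (F count now 0)
Fire out after step 7
Initially T: 20, now '.': 26
Total burnt (originally-T cells now '.'): 16

Answer: 16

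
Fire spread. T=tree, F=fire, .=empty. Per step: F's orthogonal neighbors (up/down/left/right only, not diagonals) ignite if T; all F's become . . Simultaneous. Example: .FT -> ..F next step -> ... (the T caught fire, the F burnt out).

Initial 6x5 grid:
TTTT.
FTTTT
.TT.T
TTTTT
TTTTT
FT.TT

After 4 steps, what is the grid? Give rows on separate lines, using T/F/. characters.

Step 1: 4 trees catch fire, 2 burn out
  FTTT.
  .FTTT
  .TT.T
  TTTTT
  FTTTT
  .F.TT
Step 2: 5 trees catch fire, 4 burn out
  .FTT.
  ..FTT
  .FT.T
  FTTTT
  .FTTT
  ...TT
Step 3: 5 trees catch fire, 5 burn out
  ..FT.
  ...FT
  ..F.T
  .FTTT
  ..FTT
  ...TT
Step 4: 4 trees catch fire, 5 burn out
  ...F.
  ....F
  ....T
  ..FTT
  ...FT
  ...TT

...F.
....F
....T
..FTT
...FT
...TT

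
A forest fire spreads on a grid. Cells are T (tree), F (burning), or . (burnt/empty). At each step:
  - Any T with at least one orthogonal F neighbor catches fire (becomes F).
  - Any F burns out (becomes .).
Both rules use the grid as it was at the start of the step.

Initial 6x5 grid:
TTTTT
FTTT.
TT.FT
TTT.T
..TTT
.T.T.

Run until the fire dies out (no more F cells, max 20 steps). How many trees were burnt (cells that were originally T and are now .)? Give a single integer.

Answer: 19

Derivation:
Step 1: +5 fires, +2 burnt (F count now 5)
Step 2: +6 fires, +5 burnt (F count now 6)
Step 3: +4 fires, +6 burnt (F count now 4)
Step 4: +2 fires, +4 burnt (F count now 2)
Step 5: +2 fires, +2 burnt (F count now 2)
Step 6: +0 fires, +2 burnt (F count now 0)
Fire out after step 6
Initially T: 20, now '.': 29
Total burnt (originally-T cells now '.'): 19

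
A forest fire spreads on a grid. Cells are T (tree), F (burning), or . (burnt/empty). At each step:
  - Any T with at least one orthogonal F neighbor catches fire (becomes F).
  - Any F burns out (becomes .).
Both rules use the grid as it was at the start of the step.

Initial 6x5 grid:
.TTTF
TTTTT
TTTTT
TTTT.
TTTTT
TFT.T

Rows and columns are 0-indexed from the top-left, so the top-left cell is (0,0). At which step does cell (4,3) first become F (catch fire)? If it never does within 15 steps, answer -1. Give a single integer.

Step 1: cell (4,3)='T' (+5 fires, +2 burnt)
Step 2: cell (4,3)='T' (+6 fires, +5 burnt)
Step 3: cell (4,3)='F' (+7 fires, +6 burnt)
  -> target ignites at step 3
Step 4: cell (4,3)='.' (+5 fires, +7 burnt)
Step 5: cell (4,3)='.' (+2 fires, +5 burnt)
Step 6: cell (4,3)='.' (+0 fires, +2 burnt)
  fire out at step 6

3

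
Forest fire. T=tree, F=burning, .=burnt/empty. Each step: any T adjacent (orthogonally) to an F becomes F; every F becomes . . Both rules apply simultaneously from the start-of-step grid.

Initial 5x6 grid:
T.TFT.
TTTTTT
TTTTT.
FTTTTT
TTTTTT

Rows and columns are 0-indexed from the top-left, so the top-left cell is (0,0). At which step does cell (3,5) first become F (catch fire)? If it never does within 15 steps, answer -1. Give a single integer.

Step 1: cell (3,5)='T' (+6 fires, +2 burnt)
Step 2: cell (3,5)='T' (+7 fires, +6 burnt)
Step 3: cell (3,5)='T' (+7 fires, +7 burnt)
Step 4: cell (3,5)='T' (+2 fires, +7 burnt)
Step 5: cell (3,5)='F' (+2 fires, +2 burnt)
  -> target ignites at step 5
Step 6: cell (3,5)='.' (+1 fires, +2 burnt)
Step 7: cell (3,5)='.' (+0 fires, +1 burnt)
  fire out at step 7

5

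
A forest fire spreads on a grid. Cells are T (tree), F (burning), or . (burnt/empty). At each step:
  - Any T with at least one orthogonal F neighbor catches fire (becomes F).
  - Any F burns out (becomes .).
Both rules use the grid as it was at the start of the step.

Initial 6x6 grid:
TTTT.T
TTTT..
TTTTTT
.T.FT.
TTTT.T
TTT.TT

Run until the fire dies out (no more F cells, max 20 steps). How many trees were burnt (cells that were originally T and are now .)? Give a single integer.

Step 1: +3 fires, +1 burnt (F count now 3)
Step 2: +4 fires, +3 burnt (F count now 4)
Step 3: +6 fires, +4 burnt (F count now 6)
Step 4: +6 fires, +6 burnt (F count now 6)
Step 5: +3 fires, +6 burnt (F count now 3)
Step 6: +1 fires, +3 burnt (F count now 1)
Step 7: +0 fires, +1 burnt (F count now 0)
Fire out after step 7
Initially T: 27, now '.': 32
Total burnt (originally-T cells now '.'): 23

Answer: 23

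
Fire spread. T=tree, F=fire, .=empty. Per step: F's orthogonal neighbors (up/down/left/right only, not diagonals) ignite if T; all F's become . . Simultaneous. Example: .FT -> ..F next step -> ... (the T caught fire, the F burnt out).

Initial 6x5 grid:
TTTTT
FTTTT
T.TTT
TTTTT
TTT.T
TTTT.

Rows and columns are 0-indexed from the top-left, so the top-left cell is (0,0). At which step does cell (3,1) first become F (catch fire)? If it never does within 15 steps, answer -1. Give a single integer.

Step 1: cell (3,1)='T' (+3 fires, +1 burnt)
Step 2: cell (3,1)='T' (+3 fires, +3 burnt)
Step 3: cell (3,1)='F' (+5 fires, +3 burnt)
  -> target ignites at step 3
Step 4: cell (3,1)='.' (+6 fires, +5 burnt)
Step 5: cell (3,1)='.' (+5 fires, +6 burnt)
Step 6: cell (3,1)='.' (+2 fires, +5 burnt)
Step 7: cell (3,1)='.' (+2 fires, +2 burnt)
Step 8: cell (3,1)='.' (+0 fires, +2 burnt)
  fire out at step 8

3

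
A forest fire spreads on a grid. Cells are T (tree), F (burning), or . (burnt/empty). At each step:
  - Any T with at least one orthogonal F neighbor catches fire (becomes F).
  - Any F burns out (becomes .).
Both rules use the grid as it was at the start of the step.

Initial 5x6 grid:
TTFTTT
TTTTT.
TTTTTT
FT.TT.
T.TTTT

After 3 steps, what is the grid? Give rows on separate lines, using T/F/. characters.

Step 1: 6 trees catch fire, 2 burn out
  TF.FTT
  TTFTT.
  FTTTTT
  .F.TT.
  F.TTTT
Step 2: 7 trees catch fire, 6 burn out
  F...FT
  FF.FT.
  .FFTTT
  ...TT.
  ..TTTT
Step 3: 3 trees catch fire, 7 burn out
  .....F
  ....F.
  ...FTT
  ...TT.
  ..TTTT

.....F
....F.
...FTT
...TT.
..TTTT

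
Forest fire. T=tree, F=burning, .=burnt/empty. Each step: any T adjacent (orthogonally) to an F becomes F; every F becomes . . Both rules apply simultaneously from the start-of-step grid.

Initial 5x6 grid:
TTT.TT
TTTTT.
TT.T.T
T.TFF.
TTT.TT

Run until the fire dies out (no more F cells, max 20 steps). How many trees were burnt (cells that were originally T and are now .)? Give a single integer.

Step 1: +3 fires, +2 burnt (F count now 3)
Step 2: +3 fires, +3 burnt (F count now 3)
Step 3: +3 fires, +3 burnt (F count now 3)
Step 4: +4 fires, +3 burnt (F count now 4)
Step 5: +5 fires, +4 burnt (F count now 5)
Step 6: +2 fires, +5 burnt (F count now 2)
Step 7: +0 fires, +2 burnt (F count now 0)
Fire out after step 7
Initially T: 21, now '.': 29
Total burnt (originally-T cells now '.'): 20

Answer: 20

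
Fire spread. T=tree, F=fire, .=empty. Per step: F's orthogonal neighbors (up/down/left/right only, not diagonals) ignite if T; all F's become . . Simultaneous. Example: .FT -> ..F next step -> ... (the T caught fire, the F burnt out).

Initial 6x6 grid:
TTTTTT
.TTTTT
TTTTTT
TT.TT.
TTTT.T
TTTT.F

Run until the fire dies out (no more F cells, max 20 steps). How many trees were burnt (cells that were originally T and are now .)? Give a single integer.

Answer: 1

Derivation:
Step 1: +1 fires, +1 burnt (F count now 1)
Step 2: +0 fires, +1 burnt (F count now 0)
Fire out after step 2
Initially T: 30, now '.': 7
Total burnt (originally-T cells now '.'): 1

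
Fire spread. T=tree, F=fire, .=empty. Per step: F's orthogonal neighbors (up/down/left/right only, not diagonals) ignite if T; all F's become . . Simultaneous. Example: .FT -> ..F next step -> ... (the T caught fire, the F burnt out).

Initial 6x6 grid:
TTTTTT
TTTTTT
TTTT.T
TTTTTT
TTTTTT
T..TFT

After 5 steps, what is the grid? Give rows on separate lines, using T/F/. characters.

Step 1: 3 trees catch fire, 1 burn out
  TTTTTT
  TTTTTT
  TTTT.T
  TTTTTT
  TTTTFT
  T..F.F
Step 2: 3 trees catch fire, 3 burn out
  TTTTTT
  TTTTTT
  TTTT.T
  TTTTFT
  TTTF.F
  T.....
Step 3: 3 trees catch fire, 3 burn out
  TTTTTT
  TTTTTT
  TTTT.T
  TTTF.F
  TTF...
  T.....
Step 4: 4 trees catch fire, 3 burn out
  TTTTTT
  TTTTTT
  TTTF.F
  TTF...
  TF....
  T.....
Step 5: 5 trees catch fire, 4 burn out
  TTTTTT
  TTTFTF
  TTF...
  TF....
  F.....
  T.....

TTTTTT
TTTFTF
TTF...
TF....
F.....
T.....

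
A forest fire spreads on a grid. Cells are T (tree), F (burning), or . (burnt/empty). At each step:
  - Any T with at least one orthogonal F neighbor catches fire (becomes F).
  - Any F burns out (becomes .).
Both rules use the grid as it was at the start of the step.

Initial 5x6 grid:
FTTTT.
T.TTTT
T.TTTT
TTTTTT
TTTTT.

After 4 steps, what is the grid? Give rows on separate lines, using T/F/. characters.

Step 1: 2 trees catch fire, 1 burn out
  .FTTT.
  F.TTTT
  T.TTTT
  TTTTTT
  TTTTT.
Step 2: 2 trees catch fire, 2 burn out
  ..FTT.
  ..TTTT
  F.TTTT
  TTTTTT
  TTTTT.
Step 3: 3 trees catch fire, 2 burn out
  ...FT.
  ..FTTT
  ..TTTT
  FTTTTT
  TTTTT.
Step 4: 5 trees catch fire, 3 burn out
  ....F.
  ...FTT
  ..FTTT
  .FTTTT
  FTTTT.

....F.
...FTT
..FTTT
.FTTTT
FTTTT.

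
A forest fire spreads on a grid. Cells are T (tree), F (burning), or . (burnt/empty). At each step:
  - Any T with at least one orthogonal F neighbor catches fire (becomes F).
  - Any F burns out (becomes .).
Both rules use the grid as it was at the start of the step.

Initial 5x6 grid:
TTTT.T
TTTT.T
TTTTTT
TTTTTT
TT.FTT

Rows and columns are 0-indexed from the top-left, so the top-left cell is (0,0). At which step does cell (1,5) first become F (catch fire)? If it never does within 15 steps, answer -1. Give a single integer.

Step 1: cell (1,5)='T' (+2 fires, +1 burnt)
Step 2: cell (1,5)='T' (+4 fires, +2 burnt)
Step 3: cell (1,5)='T' (+5 fires, +4 burnt)
Step 4: cell (1,5)='T' (+6 fires, +5 burnt)
Step 5: cell (1,5)='F' (+5 fires, +6 burnt)
  -> target ignites at step 5
Step 6: cell (1,5)='.' (+3 fires, +5 burnt)
Step 7: cell (1,5)='.' (+1 fires, +3 burnt)
Step 8: cell (1,5)='.' (+0 fires, +1 burnt)
  fire out at step 8

5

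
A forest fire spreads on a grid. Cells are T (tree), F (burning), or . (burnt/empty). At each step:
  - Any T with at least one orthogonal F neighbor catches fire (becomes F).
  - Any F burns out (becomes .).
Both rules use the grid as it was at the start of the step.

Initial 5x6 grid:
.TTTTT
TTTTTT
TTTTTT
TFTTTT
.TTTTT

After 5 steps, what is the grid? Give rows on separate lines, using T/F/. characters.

Step 1: 4 trees catch fire, 1 burn out
  .TTTTT
  TTTTTT
  TFTTTT
  F.FTTT
  .FTTTT
Step 2: 5 trees catch fire, 4 burn out
  .TTTTT
  TFTTTT
  F.FTTT
  ...FTT
  ..FTTT
Step 3: 6 trees catch fire, 5 burn out
  .FTTTT
  F.FTTT
  ...FTT
  ....FT
  ...FTT
Step 4: 5 trees catch fire, 6 burn out
  ..FTTT
  ...FTT
  ....FT
  .....F
  ....FT
Step 5: 4 trees catch fire, 5 burn out
  ...FTT
  ....FT
  .....F
  ......
  .....F

...FTT
....FT
.....F
......
.....F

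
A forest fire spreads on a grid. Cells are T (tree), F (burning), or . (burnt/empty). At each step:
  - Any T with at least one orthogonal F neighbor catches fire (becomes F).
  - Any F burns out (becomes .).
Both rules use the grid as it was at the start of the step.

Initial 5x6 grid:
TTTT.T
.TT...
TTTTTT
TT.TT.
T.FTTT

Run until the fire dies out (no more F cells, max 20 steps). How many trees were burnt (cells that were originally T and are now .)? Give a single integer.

Step 1: +1 fires, +1 burnt (F count now 1)
Step 2: +2 fires, +1 burnt (F count now 2)
Step 3: +3 fires, +2 burnt (F count now 3)
Step 4: +2 fires, +3 burnt (F count now 2)
Step 5: +3 fires, +2 burnt (F count now 3)
Step 6: +4 fires, +3 burnt (F count now 4)
Step 7: +3 fires, +4 burnt (F count now 3)
Step 8: +2 fires, +3 burnt (F count now 2)
Step 9: +0 fires, +2 burnt (F count now 0)
Fire out after step 9
Initially T: 21, now '.': 29
Total burnt (originally-T cells now '.'): 20

Answer: 20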